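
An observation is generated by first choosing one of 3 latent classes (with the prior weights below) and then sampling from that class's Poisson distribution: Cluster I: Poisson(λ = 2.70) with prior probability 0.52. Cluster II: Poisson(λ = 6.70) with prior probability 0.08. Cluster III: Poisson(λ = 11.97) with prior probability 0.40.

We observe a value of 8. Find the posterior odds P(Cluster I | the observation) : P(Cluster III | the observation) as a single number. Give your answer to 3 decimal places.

0.092

Posterior odds = (w_i f_i(x)) / (w_j f_j(x)); the normalising sum cancels.
Component likelihoods at x = 8:
  L_I = 0.00470755
  L_II = 0.123967
  L_III = 0.0661801
Odds = (0.52/0.40) × (0.00470755/0.0661801) = 1.3 × 0.0711323 ≈ 0.092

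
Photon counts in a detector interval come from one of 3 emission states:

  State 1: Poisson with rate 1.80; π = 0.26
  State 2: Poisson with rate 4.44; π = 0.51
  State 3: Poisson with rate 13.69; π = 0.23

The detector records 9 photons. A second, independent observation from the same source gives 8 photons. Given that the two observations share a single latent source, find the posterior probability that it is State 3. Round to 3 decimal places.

P(component k | x) = π_k·f_k(x) / marginal(x), where marginal(x) = Σ_j π_j·f_j(x).
Since both observations come from the same component, the likelihood for component k is f_k(x₁)·f_k(x₂).
  L_1 = [e^(−1.80)·1.80^9/9! = 9.03565e-05] × [0.000451783] = 4.08215e-08
  L_2 = [e^(−4.44)·4.44^9/9! = 0.021798] × [0.0441851] = 0.000963146
  L_3 = [e^(−13.69)·13.69^9/9! = 0.0527687] × [0.0346909] = 0.00183059
Multiply by the mixture weights:
  π_1·L_1 = 0.26 × 4.08215e-08 = 1.06136e-08
  π_2·L_2 = 0.51 × 0.000963146 = 0.000491204
  π_3·L_3 = 0.23 × 0.00183059 = 0.000421037
Normaliser: 1.06136e-08 + 0.000491204 + 0.000421037 = 0.000912252
P(State 3 | x) = 0.000421037 / 0.000912252 ≈ 0.462

0.462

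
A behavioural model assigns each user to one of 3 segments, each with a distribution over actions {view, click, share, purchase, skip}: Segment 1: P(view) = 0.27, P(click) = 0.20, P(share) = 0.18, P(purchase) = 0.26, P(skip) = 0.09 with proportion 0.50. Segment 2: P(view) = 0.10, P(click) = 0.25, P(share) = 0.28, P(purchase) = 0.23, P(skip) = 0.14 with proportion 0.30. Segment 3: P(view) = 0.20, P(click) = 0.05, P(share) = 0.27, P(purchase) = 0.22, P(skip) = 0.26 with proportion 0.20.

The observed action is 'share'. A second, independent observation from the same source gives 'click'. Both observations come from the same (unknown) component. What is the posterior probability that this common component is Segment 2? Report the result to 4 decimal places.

Posterior ∝ prior × likelihood, so P(k | x) ∝ π_k f_k(x); normalise over all components.
Since both observations come from the same component, the likelihood for component k is f_k(x₁)·f_k(x₂).
  L_1 = [0.18] × [0.2] = 0.036
  L_2 = [0.28] × [0.25] = 0.07
  L_3 = [0.27] × [0.05] = 0.0135
Unnormalised posteriors:
  π_1·L_1 = 0.50 × 0.036 = 0.018
  π_2·L_2 = 0.30 × 0.07 = 0.021
  π_3·L_3 = 0.20 × 0.0135 = 0.0027
Sum: 0.018 + 0.021 + 0.0027 = 0.0417
P(Segment 2 | x) = 0.021 / 0.0417 ≈ 0.5036

0.5036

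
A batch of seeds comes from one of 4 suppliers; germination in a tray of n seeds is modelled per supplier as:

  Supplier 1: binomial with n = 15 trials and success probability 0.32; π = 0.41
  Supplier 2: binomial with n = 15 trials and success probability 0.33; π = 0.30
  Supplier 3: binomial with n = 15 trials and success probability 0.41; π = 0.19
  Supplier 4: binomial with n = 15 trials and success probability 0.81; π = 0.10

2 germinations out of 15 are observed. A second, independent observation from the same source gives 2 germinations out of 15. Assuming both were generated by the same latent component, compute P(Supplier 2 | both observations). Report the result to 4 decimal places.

P(component k | x) = P(Z=k)·f_k(x) / marginal(x), where marginal(x) = Σ_j P(Z=j)·f_j(x).
Since both observations come from the same component, the likelihood for component k is f_k(x₁)·f_k(x₂).
  f_1 = [C(15,2)·0.32^2·0.68^13 = 105·0.1024·0.00664685 = 0.0714669] × [0.0714669] = 0.00510752
  f_2 = [C(15,2)·0.33^2·0.67^13 = 105·0.1089·0.00548242 = 0.0626888] × [0.0626888] = 0.00392988
  f_3 = [C(15,2)·0.41^2·0.59^13 = 105·0.1681·0.00104973 = 0.0185282] × [0.0185282] = 0.000343294
  f_4 = [C(15,2)·0.81^2·0.19^13 = 105·0.6561·4.2053e-10 = 2.89705e-08] × [2.89705e-08] = 8.3929e-16
Weight by the priors:
  P(Z=1)·f_1 = 0.41 × 0.00510752 = 0.00209408
  P(Z=2)·f_2 = 0.30 × 0.00392988 = 0.00117896
  P(Z=3)·f_3 = 0.19 × 0.000343294 = 6.52259e-05
  P(Z=4)·f_4 = 0.10 × 8.3929e-16 = 8.3929e-17
Evidence: 0.00209408 + 0.00117896 + 6.52259e-05 + 8.3929e-17 = 0.00333827
Responsibility of Supplier 2: 0.00117896 / 0.00333827 ≈ 0.3532

0.3532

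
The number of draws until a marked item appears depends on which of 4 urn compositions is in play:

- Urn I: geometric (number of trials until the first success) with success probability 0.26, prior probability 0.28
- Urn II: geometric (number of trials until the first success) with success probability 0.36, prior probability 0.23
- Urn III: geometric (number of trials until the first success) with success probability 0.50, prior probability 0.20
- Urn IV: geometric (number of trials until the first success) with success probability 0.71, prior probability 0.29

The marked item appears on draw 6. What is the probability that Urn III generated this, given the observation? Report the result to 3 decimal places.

The responsibility of component k is P(Z=k) f_k(x) divided by Σ_j P(Z=j) f_j(x).
Evaluate each component's likelihood at the observed value:
  f_I = 0.26·(1−0.26)^5 = 0.26·0.221901 = 0.0576942
  f_II = 0.36·(1−0.36)^5 = 0.36·0.107374 = 0.0386547
  f_III = 0.50·(1−0.50)^5 = 0.50·0.03125 = 0.015625
  f_IV = 0.71·(1−0.71)^5 = 0.71·0.00205111 = 0.00145629
Weight by the priors:
  P(Z=I)·f_I = 0.28 × 0.0576942 = 0.0161544
  P(Z=II)·f_II = 0.23 × 0.0386547 = 0.00889058
  P(Z=III)·f_III = 0.20 × 0.015625 = 0.003125
  P(Z=IV)·f_IV = 0.29 × 0.00145629 = 0.000422325
Evidence: 0.0161544 + 0.00889058 + 0.003125 + 0.000422325 = 0.0285923
P(Urn III | 6) ≈ 0.109

0.109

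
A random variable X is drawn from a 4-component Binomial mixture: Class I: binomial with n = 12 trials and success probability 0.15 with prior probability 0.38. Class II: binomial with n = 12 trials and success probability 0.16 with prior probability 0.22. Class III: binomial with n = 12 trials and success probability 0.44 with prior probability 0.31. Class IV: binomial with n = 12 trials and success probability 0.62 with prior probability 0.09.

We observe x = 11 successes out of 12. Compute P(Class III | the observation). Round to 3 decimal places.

0.105

Posterior ∝ prior × likelihood, so P(k | x) ∝ π_k f_k(x); normalise over all components.
Evaluate each component's likelihood at the observed value:
  f_I = C(12,11)·0.15^11·0.85^1 = 12·8.64976e-10·0.85 = 8.82275e-09
  f_II = C(12,11)·0.16^11·0.84^1 = 12·1.75922e-09·0.84 = 1.77329e-08
  f_III = C(12,11)·0.44^11·0.56^1 = 12·0.000119668·0.56 = 0.000804172
  f_IV = C(12,11)·0.62^11·0.38^1 = 12·0.00520366·0.38 = 0.0237287
Weight by the priors:
  π_I·f_I = 0.38 × 8.82275e-09 = 3.35265e-09
  π_II·f_II = 0.22 × 1.77329e-08 = 3.90124e-09
  π_III·f_III = 0.31 × 0.000804172 = 0.000249293
  π_IV·f_IV = 0.09 × 0.0237287 = 0.00213558
Marginal: 3.35265e-09 + 3.90124e-09 + 0.000249293 + 0.00213558 = 0.00238488
Responsibility of Class III: 0.000249293 / 0.00238488 ≈ 0.105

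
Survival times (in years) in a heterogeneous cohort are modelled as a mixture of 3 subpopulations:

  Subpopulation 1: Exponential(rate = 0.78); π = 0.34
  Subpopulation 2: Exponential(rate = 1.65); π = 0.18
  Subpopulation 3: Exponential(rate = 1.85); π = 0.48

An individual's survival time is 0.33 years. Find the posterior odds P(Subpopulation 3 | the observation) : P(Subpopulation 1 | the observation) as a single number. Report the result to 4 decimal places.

Posterior odds = (P(Z=i) f_i(x)) / (P(Z=j) f_j(x)); the normalising sum cancels.
Component likelihoods at x = 0.33 years:
  p_1 = 0.78·e^(−0.78·0.33) = 0.78·e^(−0.2574) = 0.602986
  p_2 = 1.65·e^(−1.65·0.33) = 1.65·e^(−0.5445) = 0.957217
  p_3 = 1.85·e^(−1.85·0.33) = 1.85·e^(−0.6105) = 1.0047
0.482254 / 0.205015 ≈ 2.3523

2.3523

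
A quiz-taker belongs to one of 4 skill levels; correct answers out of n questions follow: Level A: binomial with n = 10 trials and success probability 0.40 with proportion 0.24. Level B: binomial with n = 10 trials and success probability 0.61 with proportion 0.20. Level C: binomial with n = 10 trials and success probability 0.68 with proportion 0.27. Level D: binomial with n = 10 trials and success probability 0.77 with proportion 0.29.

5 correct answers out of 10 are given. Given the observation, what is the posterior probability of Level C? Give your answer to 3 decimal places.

0.251

The responsibility of component k is π_k f_k(x) divided by Σ_j π_j f_j(x).
Component likelihoods at x = 5 correct answers out of 10:
  f_A = 0.200658
  f_B = 0.192032
  f_C = 0.122941
  f_D = 0.0439029
Weight by the priors:
  π_A·f_A = 0.24 × 0.200658 = 0.0481579
  π_B·f_B = 0.20 × 0.192032 = 0.0384063
  π_C·f_C = 0.27 × 0.122941 = 0.0331939
  π_D·f_D = 0.29 × 0.0439029 = 0.0127318
Sum: 0.0481579 + 0.0384063 + 0.0331939 + 0.0127318 = 0.13249
P(Level C | x) ≈ 0.251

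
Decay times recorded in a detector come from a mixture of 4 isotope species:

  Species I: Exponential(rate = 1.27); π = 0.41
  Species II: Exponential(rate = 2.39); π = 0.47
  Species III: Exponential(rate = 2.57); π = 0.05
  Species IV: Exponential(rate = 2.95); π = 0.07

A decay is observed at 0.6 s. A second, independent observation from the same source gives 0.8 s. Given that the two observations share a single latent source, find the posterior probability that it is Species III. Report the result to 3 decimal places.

P(component k | x) = π_k·f_k(x) / marginal(x), where marginal(x) = Σ_j π_j·f_j(x).
Since both observations come from the same component, the likelihood for component k is f_k(x₁)·f_k(x₂).
  f_I = [0.59275] × [0.459791] = 0.272541
  f_II = [0.569665] × [0.353205] = 0.201209
  f_III = [0.549859] × [0.32887] = 0.180832
  f_IV = [0.502482] × [0.27854] = 0.139961
Unnormalised posteriors:
  π_I·f_I = 0.41 × 0.272541 = 0.111742
  π_II·f_II = 0.47 × 0.201209 = 0.094568
  π_III·f_III = 0.05 × 0.180832 = 0.00904159
  π_IV·f_IV = 0.07 × 0.139961 = 0.00979729
Denominator: 0.111742 + 0.094568 + 0.00904159 + 0.00979729 = 0.225149
So the posterior for Species III is 0.00904159 / 0.225149 ≈ 0.040.

0.040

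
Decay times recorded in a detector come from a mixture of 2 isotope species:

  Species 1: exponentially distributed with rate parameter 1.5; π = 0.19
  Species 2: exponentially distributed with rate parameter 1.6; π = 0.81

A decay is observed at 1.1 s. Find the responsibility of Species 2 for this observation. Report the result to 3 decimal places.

By Bayes' theorem, P(k | x) = π_k f_k(x) / Σ_j π_j f_j(x).
Evaluate each component's likelihood at the observed value:
  L_1 = 0.288075
  L_2 = 0.275272
Weight by the priors:
  π_1·L_1 = 0.19 × 0.288075 = 0.0547342
  π_2·L_2 = 0.81 × 0.275272 = 0.22297
Normaliser: 0.0547342 + 0.22297 = 0.277704
P(Species 2 | x) ≈ 0.803

0.803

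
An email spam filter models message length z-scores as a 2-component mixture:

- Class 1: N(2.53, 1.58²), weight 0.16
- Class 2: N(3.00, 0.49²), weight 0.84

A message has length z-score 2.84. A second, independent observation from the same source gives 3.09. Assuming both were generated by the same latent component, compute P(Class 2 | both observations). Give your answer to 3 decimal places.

P(component k | x) = π_k·f_k(x) / marginal(x), where marginal(x) = Σ_j π_j·f_j(x).
Since both observations come from the same component, the likelihood for component k is f_k(x₁)·f_k(x₂).
  f_1 = [0.247682] × [0.237124] = 0.0587312
  f_2 = [0.7719] × [0.80055] = 0.617945
Unnormalised posteriors:
  π_1·f_1 = 0.16 × 0.0587312 = 0.00939698
  π_2·f_2 = 0.84 × 0.617945 = 0.519074
Sum: 0.00939698 + 0.519074 = 0.52847
So the posterior for Class 2 is 0.519074 / 0.52847 ≈ 0.982.

0.982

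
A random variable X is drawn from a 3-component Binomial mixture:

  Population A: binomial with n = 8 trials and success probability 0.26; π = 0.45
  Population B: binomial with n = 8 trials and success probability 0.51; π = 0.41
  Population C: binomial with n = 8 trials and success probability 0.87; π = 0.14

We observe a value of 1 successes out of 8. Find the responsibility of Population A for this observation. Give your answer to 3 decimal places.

0.909

Apply Bayes' rule: the posterior for each component is proportional to its prior times its likelihood at x.
Component likelihoods at x = 1 successes out of 8:
  p_A = C(8,1)·0.26^1·0.74^7 = 8·0.26·0.121513 = 0.252747
  p_B = C(8,1)·0.51^1·0.49^7 = 8·0.51·0.00678223 = 0.0276715
  p_C = C(8,1)·0.87^1·0.13^7 = 8·0.87·6.27485e-07 = 4.3673e-06
Unnormalised posteriors:
  w_A·p_A = 0.45 × 0.252747 = 0.113736
  w_B·p_B = 0.41 × 0.0276715 = 0.0113453
  w_C·p_C = 0.14 × 4.3673e-06 = 6.11422e-07
Sum: 0.113736 + 0.0113453 + 6.11422e-07 = 0.125082
P(Population A | x) ≈ 0.909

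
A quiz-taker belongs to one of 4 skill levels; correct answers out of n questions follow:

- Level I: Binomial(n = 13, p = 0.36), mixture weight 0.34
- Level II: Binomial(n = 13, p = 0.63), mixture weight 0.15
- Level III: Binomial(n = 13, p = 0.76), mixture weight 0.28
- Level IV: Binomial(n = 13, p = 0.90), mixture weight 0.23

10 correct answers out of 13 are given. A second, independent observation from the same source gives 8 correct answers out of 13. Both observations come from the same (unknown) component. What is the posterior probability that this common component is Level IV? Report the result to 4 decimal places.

0.0098

Apply Bayes' rule: the posterior for each component is proportional to its prior times its likelihood at x.
Since both observations come from the same component, the likelihood for component k is f_k(x₁)·f_k(x₂).
  f_I = [0.00274114] × [0.0389851] = 0.000106863
  f_II = [0.142684] × [0.221468] = 0.0316001
  f_III = [0.254177] × [0.114063] = 0.0289921
  f_IV = [0.099722] × [0.00554011] = 0.000552471
Prior × likelihood for each component:
  π_I·f_I = 0.34 × 0.000106863 = 3.63336e-05
  π_II·f_II = 0.15 × 0.0316001 = 0.00474001
  π_III·f_III = 0.28 × 0.0289921 = 0.00811778
  π_IV·f_IV = 0.23 × 0.000552471 = 0.000127068
Evidence: 3.63336e-05 + 0.00474001 + 0.00811778 + 0.000127068 = 0.0130212
P(Level IV | x₁,x₂) ≈ 0.0098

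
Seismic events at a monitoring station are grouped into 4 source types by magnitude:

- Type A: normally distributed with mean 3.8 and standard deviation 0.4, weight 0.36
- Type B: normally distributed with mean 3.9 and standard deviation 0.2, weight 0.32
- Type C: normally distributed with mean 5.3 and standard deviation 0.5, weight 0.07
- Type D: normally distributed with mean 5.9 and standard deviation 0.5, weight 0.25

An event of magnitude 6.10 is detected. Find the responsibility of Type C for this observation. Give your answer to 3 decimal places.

0.078

P(component k | x) = π_k·f_k(x) / marginal(x), where marginal(x) = Σ_j π_j·f_j(x).
Evaluate each component's likelihood at the observed value:
  L_A = 6.59811e-08
  L_B = 1.05941e-26
  L_C = 0.221842
  L_D = 0.73654
Multiply by the mixture weights:
  π_A·L_A = 0.36 × 6.59811e-08 = 2.37532e-08
  π_B·L_B = 0.32 × 1.05941e-26 = 3.39011e-27
  π_C·L_C = 0.07 × 0.221842 = 0.0155289
  π_D·L_D = 0.25 × 0.73654 = 0.184135
Marginal: 2.37532e-08 + 3.39011e-27 + 0.0155289 + 0.184135 = 0.199664
P(Type C | x) ≈ 0.078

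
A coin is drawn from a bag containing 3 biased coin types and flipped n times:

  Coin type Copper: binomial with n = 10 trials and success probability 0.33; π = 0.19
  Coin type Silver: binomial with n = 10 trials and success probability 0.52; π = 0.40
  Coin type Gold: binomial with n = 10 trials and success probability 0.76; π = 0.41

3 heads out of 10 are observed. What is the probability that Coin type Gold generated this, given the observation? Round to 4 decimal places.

0.0110

P(component k | x) = π_k·f_k(x) / marginal(x), where marginal(x) = Σ_j π_j·f_j(x).
Evaluate each component's likelihood at the observed value:
  p_Copper = 0.261365
  p_Silver = 0.0990558
  p_Gold = 0.00241602
Prior × likelihood for each component:
  π_Copper·p_Copper = 0.19 × 0.261365 = 0.0496593
  π_Silver·p_Silver = 0.40 × 0.0990558 = 0.0396223
  π_Gold·p_Gold = 0.41 × 0.00241602 = 0.000990569
Sum: 0.0496593 + 0.0396223 + 0.000990569 = 0.0902722
P(Coin type Gold | data) ≈ 0.0110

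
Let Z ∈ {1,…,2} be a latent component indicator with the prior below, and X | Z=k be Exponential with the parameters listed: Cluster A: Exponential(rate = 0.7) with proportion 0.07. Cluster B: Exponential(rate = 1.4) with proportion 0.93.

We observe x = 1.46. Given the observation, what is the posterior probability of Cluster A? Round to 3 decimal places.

Apply Bayes' rule: the posterior for each component is proportional to its prior times its likelihood at x.
Exponential densities:
  p_A = 0.251912
  p_B = 0.181313
Multiply by the mixture weights:
  π_A·p_A = 0.07 × 0.251912 = 0.0176338
  π_B·p_B = 0.93 × 0.181313 = 0.168622
Normaliser: 0.0176338 + 0.168622 = 0.186255
So the posterior for Cluster A is 0.0176338 / 0.186255 ≈ 0.095.

0.095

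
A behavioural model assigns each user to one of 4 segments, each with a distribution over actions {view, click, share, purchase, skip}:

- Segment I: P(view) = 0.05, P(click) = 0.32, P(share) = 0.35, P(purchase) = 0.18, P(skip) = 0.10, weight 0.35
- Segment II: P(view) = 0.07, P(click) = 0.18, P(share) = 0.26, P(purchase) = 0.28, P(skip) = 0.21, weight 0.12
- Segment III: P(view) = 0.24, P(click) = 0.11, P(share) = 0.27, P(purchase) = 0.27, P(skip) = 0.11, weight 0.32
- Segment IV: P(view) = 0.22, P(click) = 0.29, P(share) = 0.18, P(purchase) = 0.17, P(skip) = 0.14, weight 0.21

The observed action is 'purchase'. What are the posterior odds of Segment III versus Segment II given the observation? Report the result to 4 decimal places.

2.5714

Since P(k|x) ∝ π_k f_k(x), the posterior odds are π_i f_i(x) / (π_j f_j(x)).
Evaluate each component's likelihood at the observed value:
  p_I = P(purchase | comp) = 0.18
  p_II = P(purchase | comp) = 0.28
  p_III = P(purchase | comp) = 0.27
  p_IV = P(purchase | comp) = 0.17
Odds = (0.32/0.12) × (0.27/0.28) = 2.66667 × 0.964286 ≈ 2.5714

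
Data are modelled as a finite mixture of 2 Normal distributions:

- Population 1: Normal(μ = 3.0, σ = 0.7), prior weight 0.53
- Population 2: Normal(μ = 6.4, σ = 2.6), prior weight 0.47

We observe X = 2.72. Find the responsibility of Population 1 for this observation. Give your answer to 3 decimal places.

0.913

Posterior ∝ prior × likelihood, so P(k | x) ∝ π_k f_k(x); normalise over all components.
Normal densities:
  p_1 = (1/(0.7·√(2π)))·exp(−(2.72−3.0)²/(2·0.7²)) = 0.569918·exp(-0.08000) = 0.5261
  p_2 = (1/(2.6·√(2π)))·exp(−(2.72−6.4)²/(2·2.6²)) = 0.153439·exp(-1.00166) = 0.0563537
Prior × likelihood for each component:
  π_1·p_1 = 0.53 × 0.5261 = 0.278833
  π_2·p_2 = 0.47 × 0.0563537 = 0.0264863
Normaliser: 0.278833 + 0.0264863 = 0.305319
P(Population 1 | the observation) = 0.278833 / 0.305319 ≈ 0.913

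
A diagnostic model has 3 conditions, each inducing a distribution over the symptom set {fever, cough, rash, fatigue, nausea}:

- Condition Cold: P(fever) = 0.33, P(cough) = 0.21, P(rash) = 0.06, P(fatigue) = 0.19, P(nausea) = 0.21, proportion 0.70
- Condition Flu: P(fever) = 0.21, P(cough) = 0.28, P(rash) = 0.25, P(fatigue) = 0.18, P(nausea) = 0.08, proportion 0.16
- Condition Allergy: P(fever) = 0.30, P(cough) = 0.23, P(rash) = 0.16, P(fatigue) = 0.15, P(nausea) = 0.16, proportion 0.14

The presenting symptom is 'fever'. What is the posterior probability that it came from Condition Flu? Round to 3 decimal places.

Posterior ∝ prior × likelihood, so P(k | x) ∝ π_k f_k(x); normalise over all components.
Evaluate each component's likelihood at the observed value:
  L_Cold = 0.33
  L_Flu = 0.21
  L_Allergy = 0.3
Multiply by the mixture weights:
  π_Cold·L_Cold = 0.70 × 0.33 = 0.231
  π_Flu·L_Flu = 0.16 × 0.21 = 0.0336
  π_Allergy·L_Allergy = 0.14 × 0.3 = 0.042
Normaliser: 0.231 + 0.0336 + 0.042 = 0.3066
P(Condition Flu | 'fever') ≈ 0.110

0.110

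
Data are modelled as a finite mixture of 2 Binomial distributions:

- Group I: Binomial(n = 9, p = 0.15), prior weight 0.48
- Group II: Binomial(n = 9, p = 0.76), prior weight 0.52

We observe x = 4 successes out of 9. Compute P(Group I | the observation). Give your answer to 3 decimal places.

Apply Bayes' rule: the posterior for each component is proportional to its prior times its likelihood at x.
Evaluate each component's likelihood at the observed value:
  L_I = 0.0283029
  L_II = 0.033472
Prior × likelihood for each component:
  w_I·L_I = 0.48 × 0.0283029 = 0.0135854
  w_II·L_II = 0.52 × 0.033472 = 0.0174054
Sum: 0.0135854 + 0.0174054 = 0.0309908
So the posterior for Group I is 0.0135854 / 0.0309908 ≈ 0.438.

0.438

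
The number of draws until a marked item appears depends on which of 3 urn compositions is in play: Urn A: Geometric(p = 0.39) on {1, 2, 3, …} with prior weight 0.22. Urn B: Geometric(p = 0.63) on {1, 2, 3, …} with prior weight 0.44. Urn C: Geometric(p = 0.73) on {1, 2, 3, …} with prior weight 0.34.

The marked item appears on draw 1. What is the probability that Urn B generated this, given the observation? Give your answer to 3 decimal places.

Posterior ∝ prior × likelihood, so P(k | x) ∝ P(Z=k) f_k(x); normalise over all components.
Component likelihoods at x = 1:
  p_A = 0.39·(1−0.39)^0 = 0.39·1 = 0.39
  p_B = 0.63·(1−0.63)^0 = 0.63·1 = 0.63
  p_C = 0.73·(1−0.73)^0 = 0.73·1 = 0.73
Unnormalised posteriors:
  P(Z=A)·p_A = 0.22 × 0.39 = 0.0858
  P(Z=B)·p_B = 0.44 × 0.63 = 0.2772
  P(Z=C)·p_C = 0.34 × 0.73 = 0.2482
Evidence: 0.0858 + 0.2772 + 0.2482 = 0.6112
P(Urn B | the observation) ≈ 0.454

0.454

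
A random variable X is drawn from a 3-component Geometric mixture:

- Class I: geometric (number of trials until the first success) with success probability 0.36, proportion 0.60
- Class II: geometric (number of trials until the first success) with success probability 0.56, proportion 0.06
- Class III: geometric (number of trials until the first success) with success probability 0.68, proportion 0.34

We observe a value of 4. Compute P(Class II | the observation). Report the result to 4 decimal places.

0.0427

Posterior ∝ prior × likelihood, so P(k | x) ∝ w_k f_k(x); normalise over all components.
Evaluate each component's likelihood at the observed value:
  f_I = 0.0943718
  f_II = 0.047703
  f_III = 0.0222822
Unnormalised posteriors:
  w_I·f_I = 0.60 × 0.0943718 = 0.0566231
  w_II·f_II = 0.06 × 0.047703 = 0.00286218
  w_III·f_III = 0.34 × 0.0222822 = 0.00757596
Normaliser: 0.0566231 + 0.00286218 + 0.00757596 = 0.0670612
So the posterior for Class II is 0.00286218 / 0.0670612 ≈ 0.0427.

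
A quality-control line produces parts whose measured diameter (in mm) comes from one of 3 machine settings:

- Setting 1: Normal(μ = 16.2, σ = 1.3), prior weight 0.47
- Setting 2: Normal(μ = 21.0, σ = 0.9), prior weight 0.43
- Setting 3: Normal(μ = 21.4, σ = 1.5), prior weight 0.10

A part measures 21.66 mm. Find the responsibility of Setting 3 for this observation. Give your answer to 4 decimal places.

Posterior ∝ prior × likelihood, so P(k | x) ∝ w_k f_k(x); normalise over all components.
Normal densities:
  L_1 = (1/(1.3·√(2π)))·exp(−(21.66−16.2)²/(2·1.3²)) = 0.306879·exp(-8.82000) = 4.53408e-05
  L_2 = (1/(0.9·√(2π)))·exp(−(21.66−21.0)²/(2·0.9²)) = 0.443269·exp(-0.26889) = 0.338759
  L_3 = (1/(1.5·√(2π)))·exp(−(21.66−21.4)²/(2·1.5²)) = 0.265962·exp(-0.01502) = 0.261996
Weight by the priors:
  w_1·L_1 = 0.47 × 4.53408e-05 = 2.13102e-05
  w_2·L_2 = 0.43 × 0.338759 = 0.145666
  w_3·L_3 = 0.10 × 0.261996 = 0.0261996
Marginal: 2.13102e-05 + 0.145666 + 0.0261996 = 0.171887
P(Setting 3 | data) ≈ 0.1524

0.1524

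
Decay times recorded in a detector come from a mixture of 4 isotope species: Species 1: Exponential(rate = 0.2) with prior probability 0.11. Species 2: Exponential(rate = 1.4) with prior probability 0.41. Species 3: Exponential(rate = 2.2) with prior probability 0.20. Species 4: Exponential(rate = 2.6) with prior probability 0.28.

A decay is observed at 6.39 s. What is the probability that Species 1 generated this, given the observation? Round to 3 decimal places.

0.988

Apply Bayes' rule: the posterior for each component is proportional to its prior times its likelihood at x.
Exponential densities:
  f_1 = 0.2·e^(−0.2·6.39) = 0.2·e^(−1.2780) = 0.0557188
  f_2 = 1.4·e^(−1.4·6.39) = 1.4·e^(−8.9460) = 0.00018236
  f_3 = 2.2·e^(−2.2·6.39) = 2.2·e^(−14.0580) = 1.72628e-06
  f_4 = 2.6·e^(−2.6·6.39) = 2.6·e^(−16.6140) = 1.58345e-07
Weight by the priors:
  P(Z=1)·f_1 = 0.11 × 0.0557188 = 0.00612907
  P(Z=2)·f_2 = 0.41 × 0.00018236 = 7.47676e-05
  P(Z=3)·f_3 = 0.20 × 1.72628e-06 = 3.45256e-07
  P(Z=4)·f_4 = 0.28 × 1.58345e-07 = 4.43366e-08
Sum: 0.00612907 + 7.47676e-05 + 3.45256e-07 + 4.43366e-08 = 0.00620422
P(Species 1 | the observation) ≈ 0.988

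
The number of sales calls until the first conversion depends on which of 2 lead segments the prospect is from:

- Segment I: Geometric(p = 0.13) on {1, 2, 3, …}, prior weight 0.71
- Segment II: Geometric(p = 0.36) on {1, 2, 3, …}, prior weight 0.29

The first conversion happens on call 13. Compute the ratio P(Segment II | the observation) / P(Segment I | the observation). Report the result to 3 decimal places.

Posterior odds = (P(Z=i) f_i(x)) / (P(Z=j) f_j(x)); the normalising sum cancels.
Evaluate each component's likelihood at the observed value:
  p_I = 0.13·(1−0.13)^12 = 0.13·0.188032 = 0.0244441
  p_II = 0.36·(1−0.36)^12 = 0.36·0.00472237 = 0.00170005
Posterior odds = (P(Z=II)·p_II) / (P(Z=I)·p_I) = (0.29·0.00170005) / (0.71·0.0244441) = 0.000493015 / 0.0173553 ≈ 0.028

0.028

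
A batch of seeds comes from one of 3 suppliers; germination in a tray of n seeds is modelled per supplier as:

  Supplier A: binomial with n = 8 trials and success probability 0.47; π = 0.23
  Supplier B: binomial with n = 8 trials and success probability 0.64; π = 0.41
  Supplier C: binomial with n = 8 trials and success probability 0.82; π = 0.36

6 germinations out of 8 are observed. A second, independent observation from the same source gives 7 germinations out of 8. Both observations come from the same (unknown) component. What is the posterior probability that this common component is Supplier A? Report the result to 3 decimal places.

0.009

The responsibility of component k is w_k f_k(x) divided by Σ_j w_j f_j(x).
Since both observations come from the same component, the likelihood for component k is f_k(x₁)·f_k(x₂).
  L_A = [C(8,6)·0.47^6·0.53^2 = 28·0.0107792·0.2809 = 0.0847807] × [0.0214808] = 0.00182116
  L_B = [C(8,6)·0.64^6·0.36^2 = 28·0.0687195·0.1296 = 0.249369] × [0.126664] = 0.031586
  L_C = [C(8,6)·0.82^6·0.18^2 = 28·0.304007·0.0324 = 0.275795] × [0.358971] = 0.0990024
Multiply by the mixture weights:
  w_A·L_A = 0.23 × 0.00182116 = 0.000418866
  w_B·L_B = 0.41 × 0.031586 = 0.0129503
  w_C·L_C = 0.36 × 0.0990024 = 0.0356409
Denominator: 0.000418866 + 0.0129503 + 0.0356409 = 0.04901
Responsibility of Supplier A: 0.000418866 / 0.04901 ≈ 0.009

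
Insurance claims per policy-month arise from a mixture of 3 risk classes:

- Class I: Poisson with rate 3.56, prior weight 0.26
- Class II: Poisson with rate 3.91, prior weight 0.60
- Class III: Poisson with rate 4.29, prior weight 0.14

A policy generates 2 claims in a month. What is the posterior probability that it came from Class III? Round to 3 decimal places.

P(component k | x) = π_k·f_k(x) / marginal(x), where marginal(x) = Σ_j π_j·f_j(x).
Poisson probabilities:
  L_I = e^(−3.56)·3.56^2/2! = 0.180211
  L_II = e^(−3.91)·3.91^2/2! = 0.153191
  L_III = e^(−4.29)·4.29^2/2! = 0.126113
Weight by the priors:
  π_I·L_I = 0.26 × 0.180211 = 0.0468549
  π_II·L_II = 0.60 × 0.153191 = 0.0919144
  π_III·L_III = 0.14 × 0.126113 = 0.0176559
Marginal: 0.0468549 + 0.0919144 + 0.0176559 = 0.156425
P(Class III | x) ≈ 0.113

0.113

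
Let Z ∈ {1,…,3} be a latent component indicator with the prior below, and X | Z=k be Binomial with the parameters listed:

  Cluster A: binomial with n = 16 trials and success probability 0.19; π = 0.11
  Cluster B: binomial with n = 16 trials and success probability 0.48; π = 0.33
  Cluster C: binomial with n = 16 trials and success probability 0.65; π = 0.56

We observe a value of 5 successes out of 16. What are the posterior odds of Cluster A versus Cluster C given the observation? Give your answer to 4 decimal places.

Since P(k|x) ∝ π_k f_k(x), the posterior odds are π_i f_i(x) / (π_j f_j(x)).
Binomial probabilities:
  f_A = 0.106509
  f_B = 0.0836615
  f_C = 0.00489326
0.011716 / 0.00274022 ≈ 4.2756

4.2756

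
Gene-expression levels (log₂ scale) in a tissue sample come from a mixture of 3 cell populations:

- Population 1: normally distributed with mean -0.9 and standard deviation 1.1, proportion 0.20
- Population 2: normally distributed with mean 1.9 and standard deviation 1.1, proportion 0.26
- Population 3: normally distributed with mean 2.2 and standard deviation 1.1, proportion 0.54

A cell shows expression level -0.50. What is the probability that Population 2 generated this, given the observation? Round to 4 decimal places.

0.1012

P(component k | x) = π_k·f_k(x) / marginal(x), where marginal(x) = Σ_j π_j·f_j(x).
Component likelihoods at x = -0.50:
  f_1 = 0.339472
  f_2 = 0.0335602
  f_3 = 0.0178341
Multiply by the mixture weights:
  π_1·f_1 = 0.20 × 0.339472 = 0.0678944
  π_2·f_2 = 0.26 × 0.0335602 = 0.00872566
  π_3·f_3 = 0.54 × 0.0178341 = 0.00963039
Evidence: 0.0678944 + 0.00872566 + 0.00963039 = 0.0862504
Responsibility of Population 2: 0.00872566 / 0.0862504 ≈ 0.1012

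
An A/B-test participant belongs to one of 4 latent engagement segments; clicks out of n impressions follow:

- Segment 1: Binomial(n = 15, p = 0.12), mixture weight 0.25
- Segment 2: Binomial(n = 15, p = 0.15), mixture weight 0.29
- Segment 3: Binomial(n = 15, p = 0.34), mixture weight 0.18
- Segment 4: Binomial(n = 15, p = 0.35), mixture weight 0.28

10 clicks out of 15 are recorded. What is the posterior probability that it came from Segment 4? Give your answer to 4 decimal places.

By Bayes' theorem, P(k | x) = P(Z=k) f_k(x) / Σ_j P(Z=j) f_j(x).
Binomial probabilities:
  p_1 = 9.81253e-07
  p_2 = 7.68356e-06
  p_3 = 0.00776362
  p_4 = 0.00961175
Unnormalised posteriors:
  P(Z=1)·p_1 = 0.25 × 9.81253e-07 = 2.45313e-07
  P(Z=2)·p_2 = 0.29 × 7.68356e-06 = 2.22823e-06
  P(Z=3)·p_3 = 0.18 × 0.00776362 = 0.00139745
  P(Z=4)·p_4 = 0.28 × 0.00961175 = 0.00269129
Normaliser: 2.45313e-07 + 2.22823e-06 + 0.00139745 + 0.00269129 = 0.00409122
Responsibility of Segment 4: 0.00269129 / 0.00409122 ≈ 0.6578

0.6578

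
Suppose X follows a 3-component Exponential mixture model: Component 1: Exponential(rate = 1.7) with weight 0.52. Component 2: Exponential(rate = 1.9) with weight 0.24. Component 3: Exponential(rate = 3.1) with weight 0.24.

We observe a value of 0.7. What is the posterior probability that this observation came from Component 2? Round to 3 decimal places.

Apply Bayes' rule: the posterior for each component is proportional to its prior times its likelihood at x.
Component likelihoods at x = 0.7:
  p_1 = 1.7·e^(−1.7·0.7) = 1.7·e^(−1.1900) = 0.517176
  p_2 = 1.9·e^(−1.9·0.7) = 1.9·e^(−1.3300) = 0.502507
  p_3 = 3.1·e^(−3.1·0.7) = 3.1·e^(−2.1700) = 0.353951
Weight by the priors:
  π_1·p_1 = 0.52 × 0.517176 = 0.268932
  π_2·p_2 = 0.24 × 0.502507 = 0.120602
  π_3·p_3 = 0.24 × 0.353951 = 0.0849481
Evidence: 0.268932 + 0.120602 + 0.0849481 = 0.474481
Responsibility of Component 2: 0.120602 / 0.474481 ≈ 0.254

0.254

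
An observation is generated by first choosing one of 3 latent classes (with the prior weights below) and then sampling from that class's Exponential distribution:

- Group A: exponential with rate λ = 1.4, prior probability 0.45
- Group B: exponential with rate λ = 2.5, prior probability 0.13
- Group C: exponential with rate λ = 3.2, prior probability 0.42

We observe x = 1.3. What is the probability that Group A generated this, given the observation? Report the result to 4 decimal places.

0.7525

P(component k | x) = w_k·f_k(x) / marginal(x), where marginal(x) = Σ_j w_j·f_j(x).
Component likelihoods at x = 1.3:
  L_A = 1.4·e^(−1.4·1.3) = 1.4·e^(−1.8200) = 0.226836
  L_B = 2.5·e^(−2.5·1.3) = 2.5·e^(−3.2500) = 0.0969355
  L_C = 3.2·e^(−3.2·1.3) = 3.2·e^(−4.1600) = 0.0499442
Prior × likelihood for each component:
  w_A·L_A = 0.45 × 0.226836 = 0.102076
  w_B·L_B = 0.13 × 0.0969355 = 0.0126016
  w_C·L_C = 0.42 × 0.0499442 = 0.0209766
Sum: 0.102076 + 0.0126016 + 0.0209766 = 0.135654
P(Group A | x) = 0.102076 / 0.135654 ≈ 0.7525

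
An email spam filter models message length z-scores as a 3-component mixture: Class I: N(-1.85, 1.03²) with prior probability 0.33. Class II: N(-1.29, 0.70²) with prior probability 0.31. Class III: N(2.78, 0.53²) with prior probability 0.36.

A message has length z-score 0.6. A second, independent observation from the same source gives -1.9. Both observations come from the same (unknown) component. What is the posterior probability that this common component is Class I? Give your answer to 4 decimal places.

0.6188

P(component k | x) = π_k·f_k(x) / marginal(x), where marginal(x) = Σ_j π_j·f_j(x).
Since both observations come from the same component, the likelihood for component k is f_k(x₁)·f_k(x₂).
  L_I = [0.0228807] × [0.386867] = 0.00885176
  L_II = [0.014887] × [0.389864] = 0.00580392
  L_III = [0.000159527] × [8.81412e-18] = 1.40609e-21
Multiply by the mixture weights:
  π_I·L_I = 0.33 × 0.00885176 = 0.00292108
  π_II·L_II = 0.31 × 0.00580392 = 0.00179922
  π_III·L_III = 0.36 × 1.40609e-21 = 5.06192e-22
Marginal: 0.00292108 + 0.00179922 + 5.06192e-22 = 0.0047203
P(Class I | x₁, x₂) ≈ 0.6188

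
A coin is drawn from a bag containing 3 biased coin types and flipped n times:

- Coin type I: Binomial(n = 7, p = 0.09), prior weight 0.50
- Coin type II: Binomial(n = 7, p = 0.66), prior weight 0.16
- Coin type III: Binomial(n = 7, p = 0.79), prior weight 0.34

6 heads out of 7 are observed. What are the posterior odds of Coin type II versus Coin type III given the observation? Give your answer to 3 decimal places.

0.259

The posterior odds equal the prior odds times the likelihood ratio: (π_i/π_j)·(f_i(x)/f_j(x)).
Binomial probabilities:
  p_I = C(7,6)·0.09^6·0.91^1 = 7·5.31441e-07·0.91 = 3.38528e-06
  p_II = C(7,6)·0.66^6·0.34^1 = 7·0.082654·0.34 = 0.196716
  p_III = C(7,6)·0.79^6·0.21^1 = 7·0.243087·0.21 = 0.357339
Posterior odds = (π_II·p_II) / (π_III·p_III) = (0.16·0.196716) / (0.34·0.357339) = 0.0314746 / 0.121495 ≈ 0.259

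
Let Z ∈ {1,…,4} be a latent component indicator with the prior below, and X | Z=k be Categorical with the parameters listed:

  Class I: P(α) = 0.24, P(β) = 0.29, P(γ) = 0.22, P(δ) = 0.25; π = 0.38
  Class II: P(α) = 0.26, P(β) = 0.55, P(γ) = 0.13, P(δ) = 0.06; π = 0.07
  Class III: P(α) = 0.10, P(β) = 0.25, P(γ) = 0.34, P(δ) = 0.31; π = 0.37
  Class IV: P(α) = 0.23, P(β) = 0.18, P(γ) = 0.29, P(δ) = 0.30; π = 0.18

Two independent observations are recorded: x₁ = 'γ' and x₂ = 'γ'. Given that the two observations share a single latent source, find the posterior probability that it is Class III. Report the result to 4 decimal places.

0.5520

Posterior ∝ prior × likelihood, so P(k | x) ∝ π_k f_k(x); normalise over all components.
Since both observations come from the same component, the likelihood for component k is f_k(x₁)·f_k(x₂).
  L_I = [P(γ | comp) = 0.22] × [0.22] = 0.0484
  L_II = [P(γ | comp) = 0.13] × [0.13] = 0.0169
  L_III = [P(γ | comp) = 0.34] × [0.34] = 0.1156
  L_IV = [P(γ | comp) = 0.29] × [0.29] = 0.0841
Unnormalised posteriors:
  π_I·L_I = 0.38 × 0.0484 = 0.018392
  π_II·L_II = 0.07 × 0.0169 = 0.001183
  π_III·L_III = 0.37 × 0.1156 = 0.042772
  π_IV·L_IV = 0.18 × 0.0841 = 0.015138
Evidence: 0.018392 + 0.001183 + 0.042772 + 0.015138 = 0.077485
So the posterior for Class III is 0.042772 / 0.077485 ≈ 0.5520.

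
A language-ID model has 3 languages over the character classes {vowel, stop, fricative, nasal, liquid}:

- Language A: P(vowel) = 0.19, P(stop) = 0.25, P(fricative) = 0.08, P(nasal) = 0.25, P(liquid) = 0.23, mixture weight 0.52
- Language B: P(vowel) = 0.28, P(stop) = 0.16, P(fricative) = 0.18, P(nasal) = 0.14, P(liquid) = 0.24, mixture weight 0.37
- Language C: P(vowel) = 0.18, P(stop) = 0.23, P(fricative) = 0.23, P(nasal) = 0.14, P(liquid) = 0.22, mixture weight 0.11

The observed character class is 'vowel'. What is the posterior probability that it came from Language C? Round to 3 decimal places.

Apply Bayes' rule: the posterior for each component is proportional to its prior times its likelihood at x.
Component likelihoods at x = 'vowel':
  p_A = 0.19
  p_B = 0.28
  p_C = 0.18
Unnormalised posteriors:
  P(Z=A)·p_A = 0.52 × 0.19 = 0.0988
  P(Z=B)·p_B = 0.37 × 0.28 = 0.1036
  P(Z=C)·p_C = 0.11 × 0.18 = 0.0198
Normaliser: 0.0988 + 0.1036 + 0.0198 = 0.2222
P(Language C | 'vowel') ≈ 0.089

0.089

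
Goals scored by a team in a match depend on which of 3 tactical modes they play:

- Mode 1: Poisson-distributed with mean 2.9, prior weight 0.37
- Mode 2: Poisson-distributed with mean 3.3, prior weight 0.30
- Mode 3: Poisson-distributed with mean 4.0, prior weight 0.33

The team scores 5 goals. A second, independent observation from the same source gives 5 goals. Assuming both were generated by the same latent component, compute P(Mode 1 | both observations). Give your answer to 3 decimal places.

P(component k | x) = w_k·f_k(x) / marginal(x), where marginal(x) = Σ_j w_j·f_j(x).
Since both observations come from the same component, the likelihood for component k is f_k(x₁)·f_k(x₂).
  p_1 = [0.0940491] × [0.0940491] = 0.00884524
  p_2 = [0.120286] × [0.120286] = 0.0144688
  p_3 = [0.156293] × [0.156293] = 0.0244276
Multiply by the mixture weights:
  w_1·p_1 = 0.37 × 0.00884524 = 0.00327274
  w_2·p_2 = 0.30 × 0.0144688 = 0.00434065
  w_3·p_3 = 0.33 × 0.0244276 = 0.00806112
Marginal: 0.00327274 + 0.00434065 + 0.00806112 = 0.0156745
P(Mode 1 | x) = 0.00327274 / 0.0156745 ≈ 0.209

0.209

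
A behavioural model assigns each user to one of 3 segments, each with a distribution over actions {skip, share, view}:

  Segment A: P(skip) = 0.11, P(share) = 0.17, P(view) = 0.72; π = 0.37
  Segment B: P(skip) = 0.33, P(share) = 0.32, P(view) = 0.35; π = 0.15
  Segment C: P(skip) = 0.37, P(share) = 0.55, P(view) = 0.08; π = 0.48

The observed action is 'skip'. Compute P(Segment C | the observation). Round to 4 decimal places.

The responsibility of component k is π_k f_k(x) divided by Σ_j π_j f_j(x).
Categorical probabilities:
  f_A = P(skip | comp) = 0.11
  f_B = P(skip | comp) = 0.33
  f_C = P(skip | comp) = 0.37
Prior × likelihood for each component:
  π_A·f_A = 0.37 × 0.11 = 0.0407
  π_B·f_B = 0.15 × 0.33 = 0.0495
  π_C·f_C = 0.48 × 0.37 = 0.1776
Sum: 0.0407 + 0.0495 + 0.1776 = 0.2678
So the posterior for Segment C is 0.1776 / 0.2678 ≈ 0.6632.

0.6632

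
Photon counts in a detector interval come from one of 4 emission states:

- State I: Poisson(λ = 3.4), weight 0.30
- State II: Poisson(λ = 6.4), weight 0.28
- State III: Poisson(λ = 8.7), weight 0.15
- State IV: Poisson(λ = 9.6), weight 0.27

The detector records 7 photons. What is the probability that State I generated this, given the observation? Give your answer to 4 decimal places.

P(component k | x) = w_k·f_k(x) / marginal(x), where marginal(x) = Σ_j w_j·f_j(x).
Evaluate each component's likelihood at the observed value:
  p_I = e^(−3.4)·3.4^7/7! = 0.0347793
  p_II = e^(−6.4)·6.4^7/7! = 0.144992
  p_III = e^(−8.7)·8.7^7/7! = 0.124693
  p_IV = e^(−9.6)·9.6^7/7! = 0.100981
Weight by the priors:
  w_I·p_I = 0.30 × 0.0347793 = 0.0104338
  w_II·p_II = 0.28 × 0.144992 = 0.0405978
  w_III·p_III = 0.15 × 0.124693 = 0.018704
  w_IV·p_IV = 0.27 × 0.100981 = 0.027265
Sum: 0.0104338 + 0.0405978 + 0.018704 + 0.027265 = 0.0970005
P(State I | the observation) = 0.0104338 / 0.0970005 ≈ 0.1076

0.1076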